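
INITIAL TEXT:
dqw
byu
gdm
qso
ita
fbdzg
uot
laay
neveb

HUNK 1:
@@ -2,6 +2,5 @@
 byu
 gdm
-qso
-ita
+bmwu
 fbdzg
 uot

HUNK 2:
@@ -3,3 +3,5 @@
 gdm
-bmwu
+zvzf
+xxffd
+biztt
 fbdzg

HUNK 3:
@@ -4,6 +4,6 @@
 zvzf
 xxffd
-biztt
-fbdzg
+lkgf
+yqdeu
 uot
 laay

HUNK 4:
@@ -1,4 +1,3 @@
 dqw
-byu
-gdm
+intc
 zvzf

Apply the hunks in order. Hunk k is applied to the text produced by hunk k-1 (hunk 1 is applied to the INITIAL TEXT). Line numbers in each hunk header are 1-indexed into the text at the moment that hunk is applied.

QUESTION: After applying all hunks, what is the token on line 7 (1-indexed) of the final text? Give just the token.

Hunk 1: at line 2 remove [qso,ita] add [bmwu] -> 8 lines: dqw byu gdm bmwu fbdzg uot laay neveb
Hunk 2: at line 3 remove [bmwu] add [zvzf,xxffd,biztt] -> 10 lines: dqw byu gdm zvzf xxffd biztt fbdzg uot laay neveb
Hunk 3: at line 4 remove [biztt,fbdzg] add [lkgf,yqdeu] -> 10 lines: dqw byu gdm zvzf xxffd lkgf yqdeu uot laay neveb
Hunk 4: at line 1 remove [byu,gdm] add [intc] -> 9 lines: dqw intc zvzf xxffd lkgf yqdeu uot laay neveb
Final line 7: uot

Answer: uot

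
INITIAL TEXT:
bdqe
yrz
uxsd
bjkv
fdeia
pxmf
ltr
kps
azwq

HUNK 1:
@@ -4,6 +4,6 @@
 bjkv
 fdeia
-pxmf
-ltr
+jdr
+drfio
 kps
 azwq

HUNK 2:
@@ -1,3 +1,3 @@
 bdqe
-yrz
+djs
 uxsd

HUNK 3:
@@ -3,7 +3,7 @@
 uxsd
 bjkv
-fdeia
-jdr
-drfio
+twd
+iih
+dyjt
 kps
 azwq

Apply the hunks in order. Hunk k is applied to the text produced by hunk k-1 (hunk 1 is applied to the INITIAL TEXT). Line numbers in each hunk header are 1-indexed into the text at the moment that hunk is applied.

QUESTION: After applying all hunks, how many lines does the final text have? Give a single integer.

Hunk 1: at line 4 remove [pxmf,ltr] add [jdr,drfio] -> 9 lines: bdqe yrz uxsd bjkv fdeia jdr drfio kps azwq
Hunk 2: at line 1 remove [yrz] add [djs] -> 9 lines: bdqe djs uxsd bjkv fdeia jdr drfio kps azwq
Hunk 3: at line 3 remove [fdeia,jdr,drfio] add [twd,iih,dyjt] -> 9 lines: bdqe djs uxsd bjkv twd iih dyjt kps azwq
Final line count: 9

Answer: 9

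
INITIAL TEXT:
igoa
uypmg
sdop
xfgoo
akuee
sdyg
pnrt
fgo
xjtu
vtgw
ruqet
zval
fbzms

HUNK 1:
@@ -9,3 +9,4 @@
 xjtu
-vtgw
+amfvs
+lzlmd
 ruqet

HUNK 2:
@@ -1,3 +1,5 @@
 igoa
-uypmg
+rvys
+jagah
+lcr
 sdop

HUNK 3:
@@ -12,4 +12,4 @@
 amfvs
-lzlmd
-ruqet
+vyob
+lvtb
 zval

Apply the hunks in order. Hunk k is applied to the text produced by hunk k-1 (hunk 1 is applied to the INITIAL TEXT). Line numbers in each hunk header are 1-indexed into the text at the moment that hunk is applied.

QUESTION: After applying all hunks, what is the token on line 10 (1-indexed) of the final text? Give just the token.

Answer: fgo

Derivation:
Hunk 1: at line 9 remove [vtgw] add [amfvs,lzlmd] -> 14 lines: igoa uypmg sdop xfgoo akuee sdyg pnrt fgo xjtu amfvs lzlmd ruqet zval fbzms
Hunk 2: at line 1 remove [uypmg] add [rvys,jagah,lcr] -> 16 lines: igoa rvys jagah lcr sdop xfgoo akuee sdyg pnrt fgo xjtu amfvs lzlmd ruqet zval fbzms
Hunk 3: at line 12 remove [lzlmd,ruqet] add [vyob,lvtb] -> 16 lines: igoa rvys jagah lcr sdop xfgoo akuee sdyg pnrt fgo xjtu amfvs vyob lvtb zval fbzms
Final line 10: fgo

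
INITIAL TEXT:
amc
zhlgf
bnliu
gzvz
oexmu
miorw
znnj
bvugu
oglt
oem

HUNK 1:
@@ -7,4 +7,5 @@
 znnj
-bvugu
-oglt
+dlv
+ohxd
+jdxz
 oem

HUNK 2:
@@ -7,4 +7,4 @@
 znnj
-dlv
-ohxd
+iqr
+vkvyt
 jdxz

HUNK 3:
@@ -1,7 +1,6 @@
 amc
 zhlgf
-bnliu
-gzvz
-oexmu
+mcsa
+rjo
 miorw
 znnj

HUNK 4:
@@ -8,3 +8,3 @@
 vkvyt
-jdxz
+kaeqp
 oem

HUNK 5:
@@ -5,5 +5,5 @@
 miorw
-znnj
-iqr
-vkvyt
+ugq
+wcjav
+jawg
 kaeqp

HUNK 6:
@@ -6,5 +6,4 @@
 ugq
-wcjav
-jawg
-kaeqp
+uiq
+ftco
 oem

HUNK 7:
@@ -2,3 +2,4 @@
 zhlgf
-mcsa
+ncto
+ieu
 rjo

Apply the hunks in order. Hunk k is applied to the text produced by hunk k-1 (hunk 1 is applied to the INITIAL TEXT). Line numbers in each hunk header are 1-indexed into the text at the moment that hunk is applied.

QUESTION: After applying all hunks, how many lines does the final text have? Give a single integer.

Hunk 1: at line 7 remove [bvugu,oglt] add [dlv,ohxd,jdxz] -> 11 lines: amc zhlgf bnliu gzvz oexmu miorw znnj dlv ohxd jdxz oem
Hunk 2: at line 7 remove [dlv,ohxd] add [iqr,vkvyt] -> 11 lines: amc zhlgf bnliu gzvz oexmu miorw znnj iqr vkvyt jdxz oem
Hunk 3: at line 1 remove [bnliu,gzvz,oexmu] add [mcsa,rjo] -> 10 lines: amc zhlgf mcsa rjo miorw znnj iqr vkvyt jdxz oem
Hunk 4: at line 8 remove [jdxz] add [kaeqp] -> 10 lines: amc zhlgf mcsa rjo miorw znnj iqr vkvyt kaeqp oem
Hunk 5: at line 5 remove [znnj,iqr,vkvyt] add [ugq,wcjav,jawg] -> 10 lines: amc zhlgf mcsa rjo miorw ugq wcjav jawg kaeqp oem
Hunk 6: at line 6 remove [wcjav,jawg,kaeqp] add [uiq,ftco] -> 9 lines: amc zhlgf mcsa rjo miorw ugq uiq ftco oem
Hunk 7: at line 2 remove [mcsa] add [ncto,ieu] -> 10 lines: amc zhlgf ncto ieu rjo miorw ugq uiq ftco oem
Final line count: 10

Answer: 10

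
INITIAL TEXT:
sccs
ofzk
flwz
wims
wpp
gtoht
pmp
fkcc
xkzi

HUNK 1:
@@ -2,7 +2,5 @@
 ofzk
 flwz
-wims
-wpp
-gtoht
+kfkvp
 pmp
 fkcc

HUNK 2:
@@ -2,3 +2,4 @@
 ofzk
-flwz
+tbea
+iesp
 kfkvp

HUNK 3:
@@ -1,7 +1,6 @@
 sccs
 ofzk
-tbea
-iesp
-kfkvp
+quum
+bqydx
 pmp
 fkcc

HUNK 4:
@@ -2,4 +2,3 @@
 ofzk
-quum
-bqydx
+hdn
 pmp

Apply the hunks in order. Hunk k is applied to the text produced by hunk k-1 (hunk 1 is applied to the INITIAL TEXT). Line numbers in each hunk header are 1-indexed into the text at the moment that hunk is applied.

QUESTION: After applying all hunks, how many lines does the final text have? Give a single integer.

Hunk 1: at line 2 remove [wims,wpp,gtoht] add [kfkvp] -> 7 lines: sccs ofzk flwz kfkvp pmp fkcc xkzi
Hunk 2: at line 2 remove [flwz] add [tbea,iesp] -> 8 lines: sccs ofzk tbea iesp kfkvp pmp fkcc xkzi
Hunk 3: at line 1 remove [tbea,iesp,kfkvp] add [quum,bqydx] -> 7 lines: sccs ofzk quum bqydx pmp fkcc xkzi
Hunk 4: at line 2 remove [quum,bqydx] add [hdn] -> 6 lines: sccs ofzk hdn pmp fkcc xkzi
Final line count: 6

Answer: 6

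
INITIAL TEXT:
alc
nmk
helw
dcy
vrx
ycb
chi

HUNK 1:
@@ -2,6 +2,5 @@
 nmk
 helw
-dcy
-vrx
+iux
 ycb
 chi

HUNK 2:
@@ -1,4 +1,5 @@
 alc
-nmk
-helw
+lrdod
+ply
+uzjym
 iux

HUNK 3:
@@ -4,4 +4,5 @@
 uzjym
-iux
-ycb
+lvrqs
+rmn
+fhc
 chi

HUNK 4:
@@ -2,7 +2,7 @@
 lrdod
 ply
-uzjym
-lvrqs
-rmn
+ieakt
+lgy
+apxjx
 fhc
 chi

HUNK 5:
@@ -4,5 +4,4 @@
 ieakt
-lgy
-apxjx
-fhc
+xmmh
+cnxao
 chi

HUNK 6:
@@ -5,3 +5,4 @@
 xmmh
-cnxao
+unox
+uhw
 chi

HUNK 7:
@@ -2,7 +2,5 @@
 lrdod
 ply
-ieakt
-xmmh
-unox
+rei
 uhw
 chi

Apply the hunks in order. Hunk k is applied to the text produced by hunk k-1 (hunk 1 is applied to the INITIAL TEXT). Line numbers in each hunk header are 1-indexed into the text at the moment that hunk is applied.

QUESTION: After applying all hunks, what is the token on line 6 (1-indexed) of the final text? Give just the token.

Answer: chi

Derivation:
Hunk 1: at line 2 remove [dcy,vrx] add [iux] -> 6 lines: alc nmk helw iux ycb chi
Hunk 2: at line 1 remove [nmk,helw] add [lrdod,ply,uzjym] -> 7 lines: alc lrdod ply uzjym iux ycb chi
Hunk 3: at line 4 remove [iux,ycb] add [lvrqs,rmn,fhc] -> 8 lines: alc lrdod ply uzjym lvrqs rmn fhc chi
Hunk 4: at line 2 remove [uzjym,lvrqs,rmn] add [ieakt,lgy,apxjx] -> 8 lines: alc lrdod ply ieakt lgy apxjx fhc chi
Hunk 5: at line 4 remove [lgy,apxjx,fhc] add [xmmh,cnxao] -> 7 lines: alc lrdod ply ieakt xmmh cnxao chi
Hunk 6: at line 5 remove [cnxao] add [unox,uhw] -> 8 lines: alc lrdod ply ieakt xmmh unox uhw chi
Hunk 7: at line 2 remove [ieakt,xmmh,unox] add [rei] -> 6 lines: alc lrdod ply rei uhw chi
Final line 6: chi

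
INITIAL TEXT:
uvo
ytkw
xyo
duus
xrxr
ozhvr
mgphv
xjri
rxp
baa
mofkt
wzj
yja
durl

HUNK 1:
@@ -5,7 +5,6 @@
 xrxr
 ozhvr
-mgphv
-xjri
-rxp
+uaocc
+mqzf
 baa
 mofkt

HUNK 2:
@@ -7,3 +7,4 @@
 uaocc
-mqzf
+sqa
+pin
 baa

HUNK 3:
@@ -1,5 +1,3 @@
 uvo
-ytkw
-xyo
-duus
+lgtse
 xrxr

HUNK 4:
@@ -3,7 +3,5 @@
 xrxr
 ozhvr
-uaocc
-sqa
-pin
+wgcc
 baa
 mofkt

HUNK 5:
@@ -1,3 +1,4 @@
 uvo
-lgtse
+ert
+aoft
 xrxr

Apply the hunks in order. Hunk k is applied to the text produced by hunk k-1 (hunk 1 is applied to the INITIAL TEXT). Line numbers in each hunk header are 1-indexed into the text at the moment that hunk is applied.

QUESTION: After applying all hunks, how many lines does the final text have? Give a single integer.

Answer: 11

Derivation:
Hunk 1: at line 5 remove [mgphv,xjri,rxp] add [uaocc,mqzf] -> 13 lines: uvo ytkw xyo duus xrxr ozhvr uaocc mqzf baa mofkt wzj yja durl
Hunk 2: at line 7 remove [mqzf] add [sqa,pin] -> 14 lines: uvo ytkw xyo duus xrxr ozhvr uaocc sqa pin baa mofkt wzj yja durl
Hunk 3: at line 1 remove [ytkw,xyo,duus] add [lgtse] -> 12 lines: uvo lgtse xrxr ozhvr uaocc sqa pin baa mofkt wzj yja durl
Hunk 4: at line 3 remove [uaocc,sqa,pin] add [wgcc] -> 10 lines: uvo lgtse xrxr ozhvr wgcc baa mofkt wzj yja durl
Hunk 5: at line 1 remove [lgtse] add [ert,aoft] -> 11 lines: uvo ert aoft xrxr ozhvr wgcc baa mofkt wzj yja durl
Final line count: 11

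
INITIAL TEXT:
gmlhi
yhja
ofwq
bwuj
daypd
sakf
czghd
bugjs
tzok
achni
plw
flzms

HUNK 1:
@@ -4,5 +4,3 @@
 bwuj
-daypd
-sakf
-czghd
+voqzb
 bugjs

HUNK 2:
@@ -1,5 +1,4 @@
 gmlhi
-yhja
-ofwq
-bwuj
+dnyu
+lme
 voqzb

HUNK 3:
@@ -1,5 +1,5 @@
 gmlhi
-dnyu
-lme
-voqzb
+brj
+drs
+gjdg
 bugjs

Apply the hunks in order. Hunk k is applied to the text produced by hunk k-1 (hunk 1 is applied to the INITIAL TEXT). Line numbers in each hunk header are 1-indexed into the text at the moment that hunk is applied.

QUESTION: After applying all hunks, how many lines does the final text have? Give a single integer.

Answer: 9

Derivation:
Hunk 1: at line 4 remove [daypd,sakf,czghd] add [voqzb] -> 10 lines: gmlhi yhja ofwq bwuj voqzb bugjs tzok achni plw flzms
Hunk 2: at line 1 remove [yhja,ofwq,bwuj] add [dnyu,lme] -> 9 lines: gmlhi dnyu lme voqzb bugjs tzok achni plw flzms
Hunk 3: at line 1 remove [dnyu,lme,voqzb] add [brj,drs,gjdg] -> 9 lines: gmlhi brj drs gjdg bugjs tzok achni plw flzms
Final line count: 9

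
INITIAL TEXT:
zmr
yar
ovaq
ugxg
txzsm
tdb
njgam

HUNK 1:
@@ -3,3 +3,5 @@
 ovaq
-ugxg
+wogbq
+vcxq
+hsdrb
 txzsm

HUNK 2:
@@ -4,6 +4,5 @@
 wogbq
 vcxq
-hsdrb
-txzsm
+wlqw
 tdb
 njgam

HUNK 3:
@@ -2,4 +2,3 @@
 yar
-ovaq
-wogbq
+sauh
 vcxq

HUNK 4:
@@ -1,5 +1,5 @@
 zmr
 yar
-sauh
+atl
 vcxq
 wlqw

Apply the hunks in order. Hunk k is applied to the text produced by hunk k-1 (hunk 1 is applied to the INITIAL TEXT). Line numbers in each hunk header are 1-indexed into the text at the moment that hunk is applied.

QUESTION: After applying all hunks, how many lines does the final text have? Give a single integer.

Answer: 7

Derivation:
Hunk 1: at line 3 remove [ugxg] add [wogbq,vcxq,hsdrb] -> 9 lines: zmr yar ovaq wogbq vcxq hsdrb txzsm tdb njgam
Hunk 2: at line 4 remove [hsdrb,txzsm] add [wlqw] -> 8 lines: zmr yar ovaq wogbq vcxq wlqw tdb njgam
Hunk 3: at line 2 remove [ovaq,wogbq] add [sauh] -> 7 lines: zmr yar sauh vcxq wlqw tdb njgam
Hunk 4: at line 1 remove [sauh] add [atl] -> 7 lines: zmr yar atl vcxq wlqw tdb njgam
Final line count: 7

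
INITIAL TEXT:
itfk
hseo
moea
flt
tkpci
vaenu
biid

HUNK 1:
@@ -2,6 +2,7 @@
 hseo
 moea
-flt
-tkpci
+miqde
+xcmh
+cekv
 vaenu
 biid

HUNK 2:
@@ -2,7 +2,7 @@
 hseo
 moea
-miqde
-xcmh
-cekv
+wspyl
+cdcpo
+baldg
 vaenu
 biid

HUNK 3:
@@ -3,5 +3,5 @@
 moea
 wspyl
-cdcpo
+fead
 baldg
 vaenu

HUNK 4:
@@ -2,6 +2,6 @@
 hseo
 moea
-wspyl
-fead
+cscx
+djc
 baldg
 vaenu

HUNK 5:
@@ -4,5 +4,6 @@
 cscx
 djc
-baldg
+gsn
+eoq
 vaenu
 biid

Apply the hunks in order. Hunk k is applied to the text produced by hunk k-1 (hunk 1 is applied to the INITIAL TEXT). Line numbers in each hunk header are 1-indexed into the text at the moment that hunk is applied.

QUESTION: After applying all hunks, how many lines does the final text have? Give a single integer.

Answer: 9

Derivation:
Hunk 1: at line 2 remove [flt,tkpci] add [miqde,xcmh,cekv] -> 8 lines: itfk hseo moea miqde xcmh cekv vaenu biid
Hunk 2: at line 2 remove [miqde,xcmh,cekv] add [wspyl,cdcpo,baldg] -> 8 lines: itfk hseo moea wspyl cdcpo baldg vaenu biid
Hunk 3: at line 3 remove [cdcpo] add [fead] -> 8 lines: itfk hseo moea wspyl fead baldg vaenu biid
Hunk 4: at line 2 remove [wspyl,fead] add [cscx,djc] -> 8 lines: itfk hseo moea cscx djc baldg vaenu biid
Hunk 5: at line 4 remove [baldg] add [gsn,eoq] -> 9 lines: itfk hseo moea cscx djc gsn eoq vaenu biid
Final line count: 9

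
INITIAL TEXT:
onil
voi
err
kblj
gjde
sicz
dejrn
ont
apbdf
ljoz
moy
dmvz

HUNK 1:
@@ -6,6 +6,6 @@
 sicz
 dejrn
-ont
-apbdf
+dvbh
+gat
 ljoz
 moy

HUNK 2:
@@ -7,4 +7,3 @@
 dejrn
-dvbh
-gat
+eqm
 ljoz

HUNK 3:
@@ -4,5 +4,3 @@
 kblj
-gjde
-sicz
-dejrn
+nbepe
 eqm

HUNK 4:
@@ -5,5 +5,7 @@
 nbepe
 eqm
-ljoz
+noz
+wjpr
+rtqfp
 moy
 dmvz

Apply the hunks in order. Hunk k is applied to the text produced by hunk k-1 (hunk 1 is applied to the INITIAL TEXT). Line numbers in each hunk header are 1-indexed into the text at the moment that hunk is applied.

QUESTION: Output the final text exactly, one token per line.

Answer: onil
voi
err
kblj
nbepe
eqm
noz
wjpr
rtqfp
moy
dmvz

Derivation:
Hunk 1: at line 6 remove [ont,apbdf] add [dvbh,gat] -> 12 lines: onil voi err kblj gjde sicz dejrn dvbh gat ljoz moy dmvz
Hunk 2: at line 7 remove [dvbh,gat] add [eqm] -> 11 lines: onil voi err kblj gjde sicz dejrn eqm ljoz moy dmvz
Hunk 3: at line 4 remove [gjde,sicz,dejrn] add [nbepe] -> 9 lines: onil voi err kblj nbepe eqm ljoz moy dmvz
Hunk 4: at line 5 remove [ljoz] add [noz,wjpr,rtqfp] -> 11 lines: onil voi err kblj nbepe eqm noz wjpr rtqfp moy dmvz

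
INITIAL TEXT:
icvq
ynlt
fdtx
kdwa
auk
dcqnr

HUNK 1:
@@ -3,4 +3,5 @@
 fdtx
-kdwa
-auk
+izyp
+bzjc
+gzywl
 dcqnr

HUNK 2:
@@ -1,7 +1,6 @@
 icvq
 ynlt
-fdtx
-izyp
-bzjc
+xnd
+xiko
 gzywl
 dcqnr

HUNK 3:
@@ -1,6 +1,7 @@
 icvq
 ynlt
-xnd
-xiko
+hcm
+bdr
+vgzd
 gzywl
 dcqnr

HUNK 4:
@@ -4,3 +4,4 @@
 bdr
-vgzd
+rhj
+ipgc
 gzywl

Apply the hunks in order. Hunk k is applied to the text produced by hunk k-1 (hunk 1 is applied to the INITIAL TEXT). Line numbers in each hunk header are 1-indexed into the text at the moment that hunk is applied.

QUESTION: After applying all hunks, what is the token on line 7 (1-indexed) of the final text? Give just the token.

Hunk 1: at line 3 remove [kdwa,auk] add [izyp,bzjc,gzywl] -> 7 lines: icvq ynlt fdtx izyp bzjc gzywl dcqnr
Hunk 2: at line 1 remove [fdtx,izyp,bzjc] add [xnd,xiko] -> 6 lines: icvq ynlt xnd xiko gzywl dcqnr
Hunk 3: at line 1 remove [xnd,xiko] add [hcm,bdr,vgzd] -> 7 lines: icvq ynlt hcm bdr vgzd gzywl dcqnr
Hunk 4: at line 4 remove [vgzd] add [rhj,ipgc] -> 8 lines: icvq ynlt hcm bdr rhj ipgc gzywl dcqnr
Final line 7: gzywl

Answer: gzywl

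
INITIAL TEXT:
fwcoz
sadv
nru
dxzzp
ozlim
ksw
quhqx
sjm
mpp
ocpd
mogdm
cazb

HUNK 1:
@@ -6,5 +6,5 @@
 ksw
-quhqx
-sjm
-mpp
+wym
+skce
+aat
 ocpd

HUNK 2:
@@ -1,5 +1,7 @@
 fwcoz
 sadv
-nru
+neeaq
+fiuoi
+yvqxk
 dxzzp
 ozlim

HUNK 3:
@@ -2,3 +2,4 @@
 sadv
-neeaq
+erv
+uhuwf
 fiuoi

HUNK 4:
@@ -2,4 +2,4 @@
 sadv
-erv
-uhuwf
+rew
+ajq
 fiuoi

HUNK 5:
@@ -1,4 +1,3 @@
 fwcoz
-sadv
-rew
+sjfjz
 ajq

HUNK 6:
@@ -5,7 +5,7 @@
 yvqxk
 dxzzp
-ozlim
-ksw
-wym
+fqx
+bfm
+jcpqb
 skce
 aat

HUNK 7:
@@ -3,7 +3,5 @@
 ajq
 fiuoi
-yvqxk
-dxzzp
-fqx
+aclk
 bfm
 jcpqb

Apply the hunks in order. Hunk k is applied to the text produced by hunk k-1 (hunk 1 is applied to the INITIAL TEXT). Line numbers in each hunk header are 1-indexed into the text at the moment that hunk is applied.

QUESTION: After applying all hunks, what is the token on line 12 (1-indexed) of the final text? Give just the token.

Hunk 1: at line 6 remove [quhqx,sjm,mpp] add [wym,skce,aat] -> 12 lines: fwcoz sadv nru dxzzp ozlim ksw wym skce aat ocpd mogdm cazb
Hunk 2: at line 1 remove [nru] add [neeaq,fiuoi,yvqxk] -> 14 lines: fwcoz sadv neeaq fiuoi yvqxk dxzzp ozlim ksw wym skce aat ocpd mogdm cazb
Hunk 3: at line 2 remove [neeaq] add [erv,uhuwf] -> 15 lines: fwcoz sadv erv uhuwf fiuoi yvqxk dxzzp ozlim ksw wym skce aat ocpd mogdm cazb
Hunk 4: at line 2 remove [erv,uhuwf] add [rew,ajq] -> 15 lines: fwcoz sadv rew ajq fiuoi yvqxk dxzzp ozlim ksw wym skce aat ocpd mogdm cazb
Hunk 5: at line 1 remove [sadv,rew] add [sjfjz] -> 14 lines: fwcoz sjfjz ajq fiuoi yvqxk dxzzp ozlim ksw wym skce aat ocpd mogdm cazb
Hunk 6: at line 5 remove [ozlim,ksw,wym] add [fqx,bfm,jcpqb] -> 14 lines: fwcoz sjfjz ajq fiuoi yvqxk dxzzp fqx bfm jcpqb skce aat ocpd mogdm cazb
Hunk 7: at line 3 remove [yvqxk,dxzzp,fqx] add [aclk] -> 12 lines: fwcoz sjfjz ajq fiuoi aclk bfm jcpqb skce aat ocpd mogdm cazb
Final line 12: cazb

Answer: cazb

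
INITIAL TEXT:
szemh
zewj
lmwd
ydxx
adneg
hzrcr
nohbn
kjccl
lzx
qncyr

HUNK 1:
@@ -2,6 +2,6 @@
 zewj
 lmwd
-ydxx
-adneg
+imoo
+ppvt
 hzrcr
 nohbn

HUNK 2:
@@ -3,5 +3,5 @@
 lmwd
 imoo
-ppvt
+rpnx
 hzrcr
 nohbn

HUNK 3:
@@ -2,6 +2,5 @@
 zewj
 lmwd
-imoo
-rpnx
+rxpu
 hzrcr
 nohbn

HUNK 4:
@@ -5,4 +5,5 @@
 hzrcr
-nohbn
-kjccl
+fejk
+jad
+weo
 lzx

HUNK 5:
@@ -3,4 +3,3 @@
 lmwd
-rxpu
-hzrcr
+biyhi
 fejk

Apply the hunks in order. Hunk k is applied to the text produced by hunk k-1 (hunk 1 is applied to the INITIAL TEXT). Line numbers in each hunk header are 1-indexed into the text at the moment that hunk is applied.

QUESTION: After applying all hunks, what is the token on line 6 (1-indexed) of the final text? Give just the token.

Hunk 1: at line 2 remove [ydxx,adneg] add [imoo,ppvt] -> 10 lines: szemh zewj lmwd imoo ppvt hzrcr nohbn kjccl lzx qncyr
Hunk 2: at line 3 remove [ppvt] add [rpnx] -> 10 lines: szemh zewj lmwd imoo rpnx hzrcr nohbn kjccl lzx qncyr
Hunk 3: at line 2 remove [imoo,rpnx] add [rxpu] -> 9 lines: szemh zewj lmwd rxpu hzrcr nohbn kjccl lzx qncyr
Hunk 4: at line 5 remove [nohbn,kjccl] add [fejk,jad,weo] -> 10 lines: szemh zewj lmwd rxpu hzrcr fejk jad weo lzx qncyr
Hunk 5: at line 3 remove [rxpu,hzrcr] add [biyhi] -> 9 lines: szemh zewj lmwd biyhi fejk jad weo lzx qncyr
Final line 6: jad

Answer: jad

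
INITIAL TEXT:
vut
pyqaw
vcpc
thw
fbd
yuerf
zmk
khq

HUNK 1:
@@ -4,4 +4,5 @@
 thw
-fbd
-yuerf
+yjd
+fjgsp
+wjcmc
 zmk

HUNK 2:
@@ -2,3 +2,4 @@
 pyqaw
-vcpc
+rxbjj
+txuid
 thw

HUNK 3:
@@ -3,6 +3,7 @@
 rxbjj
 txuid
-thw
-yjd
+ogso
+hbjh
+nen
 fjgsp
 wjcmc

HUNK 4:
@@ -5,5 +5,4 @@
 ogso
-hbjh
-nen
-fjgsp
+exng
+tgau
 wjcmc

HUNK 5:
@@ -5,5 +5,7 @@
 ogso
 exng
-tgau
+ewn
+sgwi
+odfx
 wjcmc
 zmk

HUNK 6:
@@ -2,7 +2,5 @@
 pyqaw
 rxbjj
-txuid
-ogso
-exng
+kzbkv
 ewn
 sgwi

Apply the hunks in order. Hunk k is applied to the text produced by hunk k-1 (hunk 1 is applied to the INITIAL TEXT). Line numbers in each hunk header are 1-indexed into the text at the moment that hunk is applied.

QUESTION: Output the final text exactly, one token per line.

Answer: vut
pyqaw
rxbjj
kzbkv
ewn
sgwi
odfx
wjcmc
zmk
khq

Derivation:
Hunk 1: at line 4 remove [fbd,yuerf] add [yjd,fjgsp,wjcmc] -> 9 lines: vut pyqaw vcpc thw yjd fjgsp wjcmc zmk khq
Hunk 2: at line 2 remove [vcpc] add [rxbjj,txuid] -> 10 lines: vut pyqaw rxbjj txuid thw yjd fjgsp wjcmc zmk khq
Hunk 3: at line 3 remove [thw,yjd] add [ogso,hbjh,nen] -> 11 lines: vut pyqaw rxbjj txuid ogso hbjh nen fjgsp wjcmc zmk khq
Hunk 4: at line 5 remove [hbjh,nen,fjgsp] add [exng,tgau] -> 10 lines: vut pyqaw rxbjj txuid ogso exng tgau wjcmc zmk khq
Hunk 5: at line 5 remove [tgau] add [ewn,sgwi,odfx] -> 12 lines: vut pyqaw rxbjj txuid ogso exng ewn sgwi odfx wjcmc zmk khq
Hunk 6: at line 2 remove [txuid,ogso,exng] add [kzbkv] -> 10 lines: vut pyqaw rxbjj kzbkv ewn sgwi odfx wjcmc zmk khq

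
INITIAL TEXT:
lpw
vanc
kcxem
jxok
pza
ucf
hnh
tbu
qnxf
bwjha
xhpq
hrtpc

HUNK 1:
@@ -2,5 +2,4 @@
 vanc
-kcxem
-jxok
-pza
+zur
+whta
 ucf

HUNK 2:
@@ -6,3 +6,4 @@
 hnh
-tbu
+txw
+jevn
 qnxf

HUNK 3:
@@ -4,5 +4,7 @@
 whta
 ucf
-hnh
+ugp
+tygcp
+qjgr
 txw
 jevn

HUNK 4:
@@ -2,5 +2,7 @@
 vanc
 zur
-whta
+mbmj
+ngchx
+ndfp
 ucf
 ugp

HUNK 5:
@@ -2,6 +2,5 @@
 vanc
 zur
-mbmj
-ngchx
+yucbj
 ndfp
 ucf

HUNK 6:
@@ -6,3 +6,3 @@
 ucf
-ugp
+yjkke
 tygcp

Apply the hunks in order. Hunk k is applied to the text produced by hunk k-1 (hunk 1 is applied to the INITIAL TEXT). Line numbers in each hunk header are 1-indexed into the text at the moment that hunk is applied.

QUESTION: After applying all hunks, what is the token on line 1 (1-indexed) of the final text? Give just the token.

Answer: lpw

Derivation:
Hunk 1: at line 2 remove [kcxem,jxok,pza] add [zur,whta] -> 11 lines: lpw vanc zur whta ucf hnh tbu qnxf bwjha xhpq hrtpc
Hunk 2: at line 6 remove [tbu] add [txw,jevn] -> 12 lines: lpw vanc zur whta ucf hnh txw jevn qnxf bwjha xhpq hrtpc
Hunk 3: at line 4 remove [hnh] add [ugp,tygcp,qjgr] -> 14 lines: lpw vanc zur whta ucf ugp tygcp qjgr txw jevn qnxf bwjha xhpq hrtpc
Hunk 4: at line 2 remove [whta] add [mbmj,ngchx,ndfp] -> 16 lines: lpw vanc zur mbmj ngchx ndfp ucf ugp tygcp qjgr txw jevn qnxf bwjha xhpq hrtpc
Hunk 5: at line 2 remove [mbmj,ngchx] add [yucbj] -> 15 lines: lpw vanc zur yucbj ndfp ucf ugp tygcp qjgr txw jevn qnxf bwjha xhpq hrtpc
Hunk 6: at line 6 remove [ugp] add [yjkke] -> 15 lines: lpw vanc zur yucbj ndfp ucf yjkke tygcp qjgr txw jevn qnxf bwjha xhpq hrtpc
Final line 1: lpw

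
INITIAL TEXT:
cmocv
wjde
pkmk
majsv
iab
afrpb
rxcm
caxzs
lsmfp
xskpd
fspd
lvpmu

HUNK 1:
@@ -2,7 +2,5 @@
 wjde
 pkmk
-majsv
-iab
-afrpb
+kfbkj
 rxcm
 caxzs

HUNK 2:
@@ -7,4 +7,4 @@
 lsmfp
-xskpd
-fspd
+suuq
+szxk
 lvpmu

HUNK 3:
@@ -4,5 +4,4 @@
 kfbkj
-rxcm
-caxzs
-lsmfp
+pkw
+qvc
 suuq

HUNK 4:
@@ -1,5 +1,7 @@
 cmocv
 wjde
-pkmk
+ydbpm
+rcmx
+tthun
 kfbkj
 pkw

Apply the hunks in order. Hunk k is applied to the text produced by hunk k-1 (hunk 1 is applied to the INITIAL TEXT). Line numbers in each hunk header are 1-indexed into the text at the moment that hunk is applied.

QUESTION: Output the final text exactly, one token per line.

Answer: cmocv
wjde
ydbpm
rcmx
tthun
kfbkj
pkw
qvc
suuq
szxk
lvpmu

Derivation:
Hunk 1: at line 2 remove [majsv,iab,afrpb] add [kfbkj] -> 10 lines: cmocv wjde pkmk kfbkj rxcm caxzs lsmfp xskpd fspd lvpmu
Hunk 2: at line 7 remove [xskpd,fspd] add [suuq,szxk] -> 10 lines: cmocv wjde pkmk kfbkj rxcm caxzs lsmfp suuq szxk lvpmu
Hunk 3: at line 4 remove [rxcm,caxzs,lsmfp] add [pkw,qvc] -> 9 lines: cmocv wjde pkmk kfbkj pkw qvc suuq szxk lvpmu
Hunk 4: at line 1 remove [pkmk] add [ydbpm,rcmx,tthun] -> 11 lines: cmocv wjde ydbpm rcmx tthun kfbkj pkw qvc suuq szxk lvpmu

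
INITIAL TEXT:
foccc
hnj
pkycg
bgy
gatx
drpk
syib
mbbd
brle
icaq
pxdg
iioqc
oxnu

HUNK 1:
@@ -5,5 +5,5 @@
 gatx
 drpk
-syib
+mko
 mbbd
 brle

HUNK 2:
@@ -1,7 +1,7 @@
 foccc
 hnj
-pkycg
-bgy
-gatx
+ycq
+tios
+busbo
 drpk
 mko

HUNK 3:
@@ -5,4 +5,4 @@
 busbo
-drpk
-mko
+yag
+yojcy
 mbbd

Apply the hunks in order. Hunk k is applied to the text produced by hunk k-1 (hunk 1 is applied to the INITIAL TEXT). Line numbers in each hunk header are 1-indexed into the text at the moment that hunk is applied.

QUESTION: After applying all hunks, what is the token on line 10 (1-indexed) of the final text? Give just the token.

Answer: icaq

Derivation:
Hunk 1: at line 5 remove [syib] add [mko] -> 13 lines: foccc hnj pkycg bgy gatx drpk mko mbbd brle icaq pxdg iioqc oxnu
Hunk 2: at line 1 remove [pkycg,bgy,gatx] add [ycq,tios,busbo] -> 13 lines: foccc hnj ycq tios busbo drpk mko mbbd brle icaq pxdg iioqc oxnu
Hunk 3: at line 5 remove [drpk,mko] add [yag,yojcy] -> 13 lines: foccc hnj ycq tios busbo yag yojcy mbbd brle icaq pxdg iioqc oxnu
Final line 10: icaq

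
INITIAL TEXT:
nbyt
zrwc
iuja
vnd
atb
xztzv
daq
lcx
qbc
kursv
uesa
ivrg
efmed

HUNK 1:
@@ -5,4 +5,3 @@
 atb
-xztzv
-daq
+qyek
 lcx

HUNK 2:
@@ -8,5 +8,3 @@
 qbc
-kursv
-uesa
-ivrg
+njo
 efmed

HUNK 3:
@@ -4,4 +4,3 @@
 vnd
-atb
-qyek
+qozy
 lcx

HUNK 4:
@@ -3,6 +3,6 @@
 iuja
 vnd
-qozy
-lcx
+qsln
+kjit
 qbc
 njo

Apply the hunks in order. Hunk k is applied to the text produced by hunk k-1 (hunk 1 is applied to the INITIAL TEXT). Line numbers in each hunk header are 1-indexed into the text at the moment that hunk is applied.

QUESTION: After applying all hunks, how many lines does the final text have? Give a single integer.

Hunk 1: at line 5 remove [xztzv,daq] add [qyek] -> 12 lines: nbyt zrwc iuja vnd atb qyek lcx qbc kursv uesa ivrg efmed
Hunk 2: at line 8 remove [kursv,uesa,ivrg] add [njo] -> 10 lines: nbyt zrwc iuja vnd atb qyek lcx qbc njo efmed
Hunk 3: at line 4 remove [atb,qyek] add [qozy] -> 9 lines: nbyt zrwc iuja vnd qozy lcx qbc njo efmed
Hunk 4: at line 3 remove [qozy,lcx] add [qsln,kjit] -> 9 lines: nbyt zrwc iuja vnd qsln kjit qbc njo efmed
Final line count: 9

Answer: 9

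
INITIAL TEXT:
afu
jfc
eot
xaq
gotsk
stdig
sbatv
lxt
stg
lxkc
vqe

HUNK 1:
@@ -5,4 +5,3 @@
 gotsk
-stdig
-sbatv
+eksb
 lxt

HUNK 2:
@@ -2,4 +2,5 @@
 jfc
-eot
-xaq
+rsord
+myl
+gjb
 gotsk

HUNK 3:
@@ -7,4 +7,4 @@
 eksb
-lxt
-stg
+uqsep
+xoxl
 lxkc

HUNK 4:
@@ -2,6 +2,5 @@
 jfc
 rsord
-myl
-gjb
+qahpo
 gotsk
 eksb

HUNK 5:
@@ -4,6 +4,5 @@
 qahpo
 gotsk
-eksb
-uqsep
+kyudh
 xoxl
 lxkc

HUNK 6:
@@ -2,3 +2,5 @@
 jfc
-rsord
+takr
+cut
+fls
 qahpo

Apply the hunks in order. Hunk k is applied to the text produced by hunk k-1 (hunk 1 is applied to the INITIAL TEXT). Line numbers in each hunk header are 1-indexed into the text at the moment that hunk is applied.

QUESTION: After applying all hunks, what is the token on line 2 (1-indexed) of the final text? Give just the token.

Answer: jfc

Derivation:
Hunk 1: at line 5 remove [stdig,sbatv] add [eksb] -> 10 lines: afu jfc eot xaq gotsk eksb lxt stg lxkc vqe
Hunk 2: at line 2 remove [eot,xaq] add [rsord,myl,gjb] -> 11 lines: afu jfc rsord myl gjb gotsk eksb lxt stg lxkc vqe
Hunk 3: at line 7 remove [lxt,stg] add [uqsep,xoxl] -> 11 lines: afu jfc rsord myl gjb gotsk eksb uqsep xoxl lxkc vqe
Hunk 4: at line 2 remove [myl,gjb] add [qahpo] -> 10 lines: afu jfc rsord qahpo gotsk eksb uqsep xoxl lxkc vqe
Hunk 5: at line 4 remove [eksb,uqsep] add [kyudh] -> 9 lines: afu jfc rsord qahpo gotsk kyudh xoxl lxkc vqe
Hunk 6: at line 2 remove [rsord] add [takr,cut,fls] -> 11 lines: afu jfc takr cut fls qahpo gotsk kyudh xoxl lxkc vqe
Final line 2: jfc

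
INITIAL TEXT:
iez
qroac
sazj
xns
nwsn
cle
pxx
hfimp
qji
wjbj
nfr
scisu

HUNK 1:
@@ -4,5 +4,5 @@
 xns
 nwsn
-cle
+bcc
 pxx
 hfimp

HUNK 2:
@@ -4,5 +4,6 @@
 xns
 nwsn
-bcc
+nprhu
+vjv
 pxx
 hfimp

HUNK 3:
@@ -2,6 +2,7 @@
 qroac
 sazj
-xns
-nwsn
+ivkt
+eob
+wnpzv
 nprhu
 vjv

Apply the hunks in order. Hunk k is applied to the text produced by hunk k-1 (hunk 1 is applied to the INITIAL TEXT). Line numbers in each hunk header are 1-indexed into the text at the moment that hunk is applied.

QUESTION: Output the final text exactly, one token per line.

Answer: iez
qroac
sazj
ivkt
eob
wnpzv
nprhu
vjv
pxx
hfimp
qji
wjbj
nfr
scisu

Derivation:
Hunk 1: at line 4 remove [cle] add [bcc] -> 12 lines: iez qroac sazj xns nwsn bcc pxx hfimp qji wjbj nfr scisu
Hunk 2: at line 4 remove [bcc] add [nprhu,vjv] -> 13 lines: iez qroac sazj xns nwsn nprhu vjv pxx hfimp qji wjbj nfr scisu
Hunk 3: at line 2 remove [xns,nwsn] add [ivkt,eob,wnpzv] -> 14 lines: iez qroac sazj ivkt eob wnpzv nprhu vjv pxx hfimp qji wjbj nfr scisu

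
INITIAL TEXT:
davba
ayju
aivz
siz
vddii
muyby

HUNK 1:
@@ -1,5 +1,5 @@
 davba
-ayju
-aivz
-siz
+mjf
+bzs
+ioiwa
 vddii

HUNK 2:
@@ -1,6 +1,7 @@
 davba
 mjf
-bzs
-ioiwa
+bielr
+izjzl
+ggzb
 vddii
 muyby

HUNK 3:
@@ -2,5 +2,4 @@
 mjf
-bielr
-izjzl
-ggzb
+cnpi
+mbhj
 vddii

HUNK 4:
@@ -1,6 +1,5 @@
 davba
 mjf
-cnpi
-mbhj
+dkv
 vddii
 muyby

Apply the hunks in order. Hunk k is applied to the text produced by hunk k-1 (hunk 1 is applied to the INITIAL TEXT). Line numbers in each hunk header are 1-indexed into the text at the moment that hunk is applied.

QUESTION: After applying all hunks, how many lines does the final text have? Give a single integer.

Hunk 1: at line 1 remove [ayju,aivz,siz] add [mjf,bzs,ioiwa] -> 6 lines: davba mjf bzs ioiwa vddii muyby
Hunk 2: at line 1 remove [bzs,ioiwa] add [bielr,izjzl,ggzb] -> 7 lines: davba mjf bielr izjzl ggzb vddii muyby
Hunk 3: at line 2 remove [bielr,izjzl,ggzb] add [cnpi,mbhj] -> 6 lines: davba mjf cnpi mbhj vddii muyby
Hunk 4: at line 1 remove [cnpi,mbhj] add [dkv] -> 5 lines: davba mjf dkv vddii muyby
Final line count: 5

Answer: 5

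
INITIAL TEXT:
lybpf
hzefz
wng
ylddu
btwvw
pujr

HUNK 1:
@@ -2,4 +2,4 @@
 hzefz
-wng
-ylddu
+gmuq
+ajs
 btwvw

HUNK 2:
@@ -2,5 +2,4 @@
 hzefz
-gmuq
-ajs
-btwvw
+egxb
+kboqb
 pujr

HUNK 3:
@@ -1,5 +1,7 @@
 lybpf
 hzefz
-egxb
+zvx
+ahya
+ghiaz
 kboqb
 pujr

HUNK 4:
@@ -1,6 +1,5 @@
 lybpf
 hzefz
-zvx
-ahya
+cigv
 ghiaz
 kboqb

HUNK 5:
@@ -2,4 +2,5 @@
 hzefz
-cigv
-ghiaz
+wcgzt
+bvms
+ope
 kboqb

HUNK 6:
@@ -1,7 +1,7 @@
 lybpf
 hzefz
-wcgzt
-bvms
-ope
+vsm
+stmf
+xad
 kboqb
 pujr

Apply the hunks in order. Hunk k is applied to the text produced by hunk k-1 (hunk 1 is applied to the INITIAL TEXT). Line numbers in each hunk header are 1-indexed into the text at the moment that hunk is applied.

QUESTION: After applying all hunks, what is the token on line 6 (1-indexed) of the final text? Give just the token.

Hunk 1: at line 2 remove [wng,ylddu] add [gmuq,ajs] -> 6 lines: lybpf hzefz gmuq ajs btwvw pujr
Hunk 2: at line 2 remove [gmuq,ajs,btwvw] add [egxb,kboqb] -> 5 lines: lybpf hzefz egxb kboqb pujr
Hunk 3: at line 1 remove [egxb] add [zvx,ahya,ghiaz] -> 7 lines: lybpf hzefz zvx ahya ghiaz kboqb pujr
Hunk 4: at line 1 remove [zvx,ahya] add [cigv] -> 6 lines: lybpf hzefz cigv ghiaz kboqb pujr
Hunk 5: at line 2 remove [cigv,ghiaz] add [wcgzt,bvms,ope] -> 7 lines: lybpf hzefz wcgzt bvms ope kboqb pujr
Hunk 6: at line 1 remove [wcgzt,bvms,ope] add [vsm,stmf,xad] -> 7 lines: lybpf hzefz vsm stmf xad kboqb pujr
Final line 6: kboqb

Answer: kboqb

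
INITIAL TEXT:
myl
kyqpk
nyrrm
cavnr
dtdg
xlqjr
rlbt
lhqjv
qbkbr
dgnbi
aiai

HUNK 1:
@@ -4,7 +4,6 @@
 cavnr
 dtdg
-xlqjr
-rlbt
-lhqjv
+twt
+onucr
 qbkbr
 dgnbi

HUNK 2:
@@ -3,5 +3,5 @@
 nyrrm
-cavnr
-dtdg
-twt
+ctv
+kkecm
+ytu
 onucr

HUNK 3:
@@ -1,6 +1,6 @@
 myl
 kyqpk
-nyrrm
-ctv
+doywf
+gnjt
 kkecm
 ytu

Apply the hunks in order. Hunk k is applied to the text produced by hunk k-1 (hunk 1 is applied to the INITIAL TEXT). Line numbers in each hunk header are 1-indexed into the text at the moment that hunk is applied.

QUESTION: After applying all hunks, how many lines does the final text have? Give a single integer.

Answer: 10

Derivation:
Hunk 1: at line 4 remove [xlqjr,rlbt,lhqjv] add [twt,onucr] -> 10 lines: myl kyqpk nyrrm cavnr dtdg twt onucr qbkbr dgnbi aiai
Hunk 2: at line 3 remove [cavnr,dtdg,twt] add [ctv,kkecm,ytu] -> 10 lines: myl kyqpk nyrrm ctv kkecm ytu onucr qbkbr dgnbi aiai
Hunk 3: at line 1 remove [nyrrm,ctv] add [doywf,gnjt] -> 10 lines: myl kyqpk doywf gnjt kkecm ytu onucr qbkbr dgnbi aiai
Final line count: 10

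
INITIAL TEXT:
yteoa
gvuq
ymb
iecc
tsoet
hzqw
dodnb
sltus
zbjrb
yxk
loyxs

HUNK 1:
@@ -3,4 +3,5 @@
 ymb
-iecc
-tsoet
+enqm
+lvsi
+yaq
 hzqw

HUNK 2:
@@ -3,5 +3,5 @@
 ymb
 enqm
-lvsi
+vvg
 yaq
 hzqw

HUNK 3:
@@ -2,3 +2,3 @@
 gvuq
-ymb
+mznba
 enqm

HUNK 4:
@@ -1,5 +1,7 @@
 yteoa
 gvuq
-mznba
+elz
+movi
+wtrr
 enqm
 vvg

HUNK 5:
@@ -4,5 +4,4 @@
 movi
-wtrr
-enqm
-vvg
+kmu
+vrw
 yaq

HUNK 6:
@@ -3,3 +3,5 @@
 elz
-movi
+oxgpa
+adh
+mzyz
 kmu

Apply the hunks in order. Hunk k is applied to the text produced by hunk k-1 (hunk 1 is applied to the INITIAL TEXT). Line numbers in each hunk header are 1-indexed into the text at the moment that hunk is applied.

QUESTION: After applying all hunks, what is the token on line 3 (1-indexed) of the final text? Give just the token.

Hunk 1: at line 3 remove [iecc,tsoet] add [enqm,lvsi,yaq] -> 12 lines: yteoa gvuq ymb enqm lvsi yaq hzqw dodnb sltus zbjrb yxk loyxs
Hunk 2: at line 3 remove [lvsi] add [vvg] -> 12 lines: yteoa gvuq ymb enqm vvg yaq hzqw dodnb sltus zbjrb yxk loyxs
Hunk 3: at line 2 remove [ymb] add [mznba] -> 12 lines: yteoa gvuq mznba enqm vvg yaq hzqw dodnb sltus zbjrb yxk loyxs
Hunk 4: at line 1 remove [mznba] add [elz,movi,wtrr] -> 14 lines: yteoa gvuq elz movi wtrr enqm vvg yaq hzqw dodnb sltus zbjrb yxk loyxs
Hunk 5: at line 4 remove [wtrr,enqm,vvg] add [kmu,vrw] -> 13 lines: yteoa gvuq elz movi kmu vrw yaq hzqw dodnb sltus zbjrb yxk loyxs
Hunk 6: at line 3 remove [movi] add [oxgpa,adh,mzyz] -> 15 lines: yteoa gvuq elz oxgpa adh mzyz kmu vrw yaq hzqw dodnb sltus zbjrb yxk loyxs
Final line 3: elz

Answer: elz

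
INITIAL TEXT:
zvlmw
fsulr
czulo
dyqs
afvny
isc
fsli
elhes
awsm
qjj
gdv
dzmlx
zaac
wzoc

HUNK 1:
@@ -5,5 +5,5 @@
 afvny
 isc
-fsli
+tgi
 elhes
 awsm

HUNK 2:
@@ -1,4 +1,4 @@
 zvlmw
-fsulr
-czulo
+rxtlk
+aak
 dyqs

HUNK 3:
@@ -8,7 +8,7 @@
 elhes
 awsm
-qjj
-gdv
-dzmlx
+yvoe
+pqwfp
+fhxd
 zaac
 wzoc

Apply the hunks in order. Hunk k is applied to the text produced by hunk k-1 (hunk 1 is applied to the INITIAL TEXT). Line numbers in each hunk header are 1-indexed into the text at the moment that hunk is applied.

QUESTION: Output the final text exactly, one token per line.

Answer: zvlmw
rxtlk
aak
dyqs
afvny
isc
tgi
elhes
awsm
yvoe
pqwfp
fhxd
zaac
wzoc

Derivation:
Hunk 1: at line 5 remove [fsli] add [tgi] -> 14 lines: zvlmw fsulr czulo dyqs afvny isc tgi elhes awsm qjj gdv dzmlx zaac wzoc
Hunk 2: at line 1 remove [fsulr,czulo] add [rxtlk,aak] -> 14 lines: zvlmw rxtlk aak dyqs afvny isc tgi elhes awsm qjj gdv dzmlx zaac wzoc
Hunk 3: at line 8 remove [qjj,gdv,dzmlx] add [yvoe,pqwfp,fhxd] -> 14 lines: zvlmw rxtlk aak dyqs afvny isc tgi elhes awsm yvoe pqwfp fhxd zaac wzoc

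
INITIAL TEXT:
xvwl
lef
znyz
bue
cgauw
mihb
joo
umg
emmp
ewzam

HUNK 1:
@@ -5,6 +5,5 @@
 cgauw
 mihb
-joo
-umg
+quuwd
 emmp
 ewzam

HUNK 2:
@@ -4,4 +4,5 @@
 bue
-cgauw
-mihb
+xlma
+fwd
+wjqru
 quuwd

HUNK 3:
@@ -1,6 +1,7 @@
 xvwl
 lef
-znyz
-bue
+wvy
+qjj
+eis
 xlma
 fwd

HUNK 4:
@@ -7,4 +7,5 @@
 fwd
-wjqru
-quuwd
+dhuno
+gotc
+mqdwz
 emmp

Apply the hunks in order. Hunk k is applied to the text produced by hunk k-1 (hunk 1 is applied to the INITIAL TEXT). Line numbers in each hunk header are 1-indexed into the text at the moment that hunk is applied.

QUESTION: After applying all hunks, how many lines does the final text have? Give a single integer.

Answer: 12

Derivation:
Hunk 1: at line 5 remove [joo,umg] add [quuwd] -> 9 lines: xvwl lef znyz bue cgauw mihb quuwd emmp ewzam
Hunk 2: at line 4 remove [cgauw,mihb] add [xlma,fwd,wjqru] -> 10 lines: xvwl lef znyz bue xlma fwd wjqru quuwd emmp ewzam
Hunk 3: at line 1 remove [znyz,bue] add [wvy,qjj,eis] -> 11 lines: xvwl lef wvy qjj eis xlma fwd wjqru quuwd emmp ewzam
Hunk 4: at line 7 remove [wjqru,quuwd] add [dhuno,gotc,mqdwz] -> 12 lines: xvwl lef wvy qjj eis xlma fwd dhuno gotc mqdwz emmp ewzam
Final line count: 12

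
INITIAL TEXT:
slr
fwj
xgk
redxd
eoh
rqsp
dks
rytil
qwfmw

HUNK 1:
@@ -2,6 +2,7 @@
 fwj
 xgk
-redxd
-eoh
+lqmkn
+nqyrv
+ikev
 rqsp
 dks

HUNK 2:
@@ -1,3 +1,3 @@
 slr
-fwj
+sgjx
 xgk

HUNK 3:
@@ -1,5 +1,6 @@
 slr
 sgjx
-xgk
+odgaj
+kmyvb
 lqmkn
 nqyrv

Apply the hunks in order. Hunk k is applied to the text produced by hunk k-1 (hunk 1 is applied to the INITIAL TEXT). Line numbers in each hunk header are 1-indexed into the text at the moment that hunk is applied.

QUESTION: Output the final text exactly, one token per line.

Answer: slr
sgjx
odgaj
kmyvb
lqmkn
nqyrv
ikev
rqsp
dks
rytil
qwfmw

Derivation:
Hunk 1: at line 2 remove [redxd,eoh] add [lqmkn,nqyrv,ikev] -> 10 lines: slr fwj xgk lqmkn nqyrv ikev rqsp dks rytil qwfmw
Hunk 2: at line 1 remove [fwj] add [sgjx] -> 10 lines: slr sgjx xgk lqmkn nqyrv ikev rqsp dks rytil qwfmw
Hunk 3: at line 1 remove [xgk] add [odgaj,kmyvb] -> 11 lines: slr sgjx odgaj kmyvb lqmkn nqyrv ikev rqsp dks rytil qwfmw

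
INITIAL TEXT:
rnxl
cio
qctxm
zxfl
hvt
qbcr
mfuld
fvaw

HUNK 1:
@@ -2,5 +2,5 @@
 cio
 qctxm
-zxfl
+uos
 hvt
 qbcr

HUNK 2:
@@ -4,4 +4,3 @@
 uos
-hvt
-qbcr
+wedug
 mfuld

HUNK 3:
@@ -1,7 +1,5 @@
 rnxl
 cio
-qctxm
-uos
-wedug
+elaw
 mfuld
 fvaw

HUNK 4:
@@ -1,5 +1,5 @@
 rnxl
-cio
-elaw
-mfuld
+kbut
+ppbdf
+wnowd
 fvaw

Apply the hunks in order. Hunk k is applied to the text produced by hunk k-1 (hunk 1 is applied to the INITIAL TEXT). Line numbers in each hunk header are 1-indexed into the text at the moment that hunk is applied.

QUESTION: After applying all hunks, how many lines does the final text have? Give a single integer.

Hunk 1: at line 2 remove [zxfl] add [uos] -> 8 lines: rnxl cio qctxm uos hvt qbcr mfuld fvaw
Hunk 2: at line 4 remove [hvt,qbcr] add [wedug] -> 7 lines: rnxl cio qctxm uos wedug mfuld fvaw
Hunk 3: at line 1 remove [qctxm,uos,wedug] add [elaw] -> 5 lines: rnxl cio elaw mfuld fvaw
Hunk 4: at line 1 remove [cio,elaw,mfuld] add [kbut,ppbdf,wnowd] -> 5 lines: rnxl kbut ppbdf wnowd fvaw
Final line count: 5

Answer: 5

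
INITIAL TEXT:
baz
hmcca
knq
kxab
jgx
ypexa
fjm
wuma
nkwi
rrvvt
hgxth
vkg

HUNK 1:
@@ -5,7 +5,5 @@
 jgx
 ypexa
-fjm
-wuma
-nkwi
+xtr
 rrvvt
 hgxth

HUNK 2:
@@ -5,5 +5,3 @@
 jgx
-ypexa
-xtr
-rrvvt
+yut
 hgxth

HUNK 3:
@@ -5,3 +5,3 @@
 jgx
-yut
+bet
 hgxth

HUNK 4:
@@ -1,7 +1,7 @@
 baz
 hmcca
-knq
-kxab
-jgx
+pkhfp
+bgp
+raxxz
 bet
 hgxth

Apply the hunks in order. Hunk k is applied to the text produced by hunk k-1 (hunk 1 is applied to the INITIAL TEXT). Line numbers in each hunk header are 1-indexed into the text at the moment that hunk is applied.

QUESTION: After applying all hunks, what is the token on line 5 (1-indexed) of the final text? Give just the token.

Hunk 1: at line 5 remove [fjm,wuma,nkwi] add [xtr] -> 10 lines: baz hmcca knq kxab jgx ypexa xtr rrvvt hgxth vkg
Hunk 2: at line 5 remove [ypexa,xtr,rrvvt] add [yut] -> 8 lines: baz hmcca knq kxab jgx yut hgxth vkg
Hunk 3: at line 5 remove [yut] add [bet] -> 8 lines: baz hmcca knq kxab jgx bet hgxth vkg
Hunk 4: at line 1 remove [knq,kxab,jgx] add [pkhfp,bgp,raxxz] -> 8 lines: baz hmcca pkhfp bgp raxxz bet hgxth vkg
Final line 5: raxxz

Answer: raxxz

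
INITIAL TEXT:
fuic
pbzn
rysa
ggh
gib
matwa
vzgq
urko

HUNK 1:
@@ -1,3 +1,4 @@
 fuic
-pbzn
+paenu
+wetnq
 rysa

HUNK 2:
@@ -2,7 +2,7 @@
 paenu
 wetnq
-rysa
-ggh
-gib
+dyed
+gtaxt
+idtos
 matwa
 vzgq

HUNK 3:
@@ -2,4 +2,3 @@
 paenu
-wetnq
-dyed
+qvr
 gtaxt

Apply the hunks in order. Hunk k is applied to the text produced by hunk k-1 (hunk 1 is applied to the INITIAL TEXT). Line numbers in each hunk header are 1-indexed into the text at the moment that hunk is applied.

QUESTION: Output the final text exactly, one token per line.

Hunk 1: at line 1 remove [pbzn] add [paenu,wetnq] -> 9 lines: fuic paenu wetnq rysa ggh gib matwa vzgq urko
Hunk 2: at line 2 remove [rysa,ggh,gib] add [dyed,gtaxt,idtos] -> 9 lines: fuic paenu wetnq dyed gtaxt idtos matwa vzgq urko
Hunk 3: at line 2 remove [wetnq,dyed] add [qvr] -> 8 lines: fuic paenu qvr gtaxt idtos matwa vzgq urko

Answer: fuic
paenu
qvr
gtaxt
idtos
matwa
vzgq
urko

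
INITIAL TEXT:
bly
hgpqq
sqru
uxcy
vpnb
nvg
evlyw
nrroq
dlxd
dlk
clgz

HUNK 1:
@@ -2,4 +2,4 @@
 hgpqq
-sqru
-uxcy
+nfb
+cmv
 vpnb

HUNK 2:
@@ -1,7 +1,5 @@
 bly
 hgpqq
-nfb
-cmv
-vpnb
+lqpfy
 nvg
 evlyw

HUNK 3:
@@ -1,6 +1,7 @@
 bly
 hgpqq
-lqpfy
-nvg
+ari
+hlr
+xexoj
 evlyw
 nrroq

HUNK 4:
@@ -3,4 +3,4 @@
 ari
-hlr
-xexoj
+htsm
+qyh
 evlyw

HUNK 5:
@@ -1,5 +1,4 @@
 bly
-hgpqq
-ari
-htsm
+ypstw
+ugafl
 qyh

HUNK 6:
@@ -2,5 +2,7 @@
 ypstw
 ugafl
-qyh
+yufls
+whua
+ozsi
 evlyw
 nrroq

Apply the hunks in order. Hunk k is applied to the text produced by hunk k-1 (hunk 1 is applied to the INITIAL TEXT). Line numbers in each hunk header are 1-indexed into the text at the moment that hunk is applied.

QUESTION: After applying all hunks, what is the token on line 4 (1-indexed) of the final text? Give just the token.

Hunk 1: at line 2 remove [sqru,uxcy] add [nfb,cmv] -> 11 lines: bly hgpqq nfb cmv vpnb nvg evlyw nrroq dlxd dlk clgz
Hunk 2: at line 1 remove [nfb,cmv,vpnb] add [lqpfy] -> 9 lines: bly hgpqq lqpfy nvg evlyw nrroq dlxd dlk clgz
Hunk 3: at line 1 remove [lqpfy,nvg] add [ari,hlr,xexoj] -> 10 lines: bly hgpqq ari hlr xexoj evlyw nrroq dlxd dlk clgz
Hunk 4: at line 3 remove [hlr,xexoj] add [htsm,qyh] -> 10 lines: bly hgpqq ari htsm qyh evlyw nrroq dlxd dlk clgz
Hunk 5: at line 1 remove [hgpqq,ari,htsm] add [ypstw,ugafl] -> 9 lines: bly ypstw ugafl qyh evlyw nrroq dlxd dlk clgz
Hunk 6: at line 2 remove [qyh] add [yufls,whua,ozsi] -> 11 lines: bly ypstw ugafl yufls whua ozsi evlyw nrroq dlxd dlk clgz
Final line 4: yufls

Answer: yufls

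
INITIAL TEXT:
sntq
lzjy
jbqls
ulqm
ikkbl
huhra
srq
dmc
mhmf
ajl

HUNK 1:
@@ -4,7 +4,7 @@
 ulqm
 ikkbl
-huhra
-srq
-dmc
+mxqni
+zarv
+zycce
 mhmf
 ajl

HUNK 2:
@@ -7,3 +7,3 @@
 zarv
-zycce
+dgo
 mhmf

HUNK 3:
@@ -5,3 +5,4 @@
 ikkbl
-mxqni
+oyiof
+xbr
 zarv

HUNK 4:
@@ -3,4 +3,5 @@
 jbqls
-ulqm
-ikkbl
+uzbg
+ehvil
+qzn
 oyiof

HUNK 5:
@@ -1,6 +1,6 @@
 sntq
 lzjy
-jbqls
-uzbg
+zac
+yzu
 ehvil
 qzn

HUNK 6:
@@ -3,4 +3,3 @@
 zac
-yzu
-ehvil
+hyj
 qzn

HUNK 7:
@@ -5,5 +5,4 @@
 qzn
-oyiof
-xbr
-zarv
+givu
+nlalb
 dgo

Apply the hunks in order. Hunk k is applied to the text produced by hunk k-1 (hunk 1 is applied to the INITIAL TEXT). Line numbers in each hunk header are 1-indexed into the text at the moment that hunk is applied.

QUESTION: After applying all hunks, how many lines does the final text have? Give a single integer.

Hunk 1: at line 4 remove [huhra,srq,dmc] add [mxqni,zarv,zycce] -> 10 lines: sntq lzjy jbqls ulqm ikkbl mxqni zarv zycce mhmf ajl
Hunk 2: at line 7 remove [zycce] add [dgo] -> 10 lines: sntq lzjy jbqls ulqm ikkbl mxqni zarv dgo mhmf ajl
Hunk 3: at line 5 remove [mxqni] add [oyiof,xbr] -> 11 lines: sntq lzjy jbqls ulqm ikkbl oyiof xbr zarv dgo mhmf ajl
Hunk 4: at line 3 remove [ulqm,ikkbl] add [uzbg,ehvil,qzn] -> 12 lines: sntq lzjy jbqls uzbg ehvil qzn oyiof xbr zarv dgo mhmf ajl
Hunk 5: at line 1 remove [jbqls,uzbg] add [zac,yzu] -> 12 lines: sntq lzjy zac yzu ehvil qzn oyiof xbr zarv dgo mhmf ajl
Hunk 6: at line 3 remove [yzu,ehvil] add [hyj] -> 11 lines: sntq lzjy zac hyj qzn oyiof xbr zarv dgo mhmf ajl
Hunk 7: at line 5 remove [oyiof,xbr,zarv] add [givu,nlalb] -> 10 lines: sntq lzjy zac hyj qzn givu nlalb dgo mhmf ajl
Final line count: 10

Answer: 10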